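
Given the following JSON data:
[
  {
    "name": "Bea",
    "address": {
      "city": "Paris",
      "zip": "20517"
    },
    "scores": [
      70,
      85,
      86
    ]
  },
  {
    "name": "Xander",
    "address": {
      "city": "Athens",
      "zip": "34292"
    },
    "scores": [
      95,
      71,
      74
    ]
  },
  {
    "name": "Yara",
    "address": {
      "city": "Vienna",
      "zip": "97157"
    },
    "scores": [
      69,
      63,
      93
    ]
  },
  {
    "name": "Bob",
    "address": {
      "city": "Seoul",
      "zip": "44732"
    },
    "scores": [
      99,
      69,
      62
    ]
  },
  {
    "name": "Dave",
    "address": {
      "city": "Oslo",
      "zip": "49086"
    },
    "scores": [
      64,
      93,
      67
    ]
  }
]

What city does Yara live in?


Path: records[2].address.city
Value: Vienna

ANSWER: Vienna


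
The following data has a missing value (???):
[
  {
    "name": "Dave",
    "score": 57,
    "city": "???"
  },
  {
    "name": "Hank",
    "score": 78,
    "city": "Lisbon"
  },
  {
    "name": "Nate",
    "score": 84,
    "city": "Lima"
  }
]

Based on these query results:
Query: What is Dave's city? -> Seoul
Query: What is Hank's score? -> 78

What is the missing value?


The missing value is Dave's city
From query: Dave's city = Seoul

ANSWER: Seoul


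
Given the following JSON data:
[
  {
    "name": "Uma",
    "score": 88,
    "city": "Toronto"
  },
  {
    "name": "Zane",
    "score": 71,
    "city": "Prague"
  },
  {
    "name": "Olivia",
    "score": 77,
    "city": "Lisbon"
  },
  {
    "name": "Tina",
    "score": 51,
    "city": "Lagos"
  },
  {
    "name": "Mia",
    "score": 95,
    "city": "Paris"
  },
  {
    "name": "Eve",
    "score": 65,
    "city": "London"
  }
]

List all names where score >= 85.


Filtering records where score >= 85:
  Uma (score=88) -> YES
  Zane (score=71) -> no
  Olivia (score=77) -> no
  Tina (score=51) -> no
  Mia (score=95) -> YES
  Eve (score=65) -> no


ANSWER: Uma, Mia


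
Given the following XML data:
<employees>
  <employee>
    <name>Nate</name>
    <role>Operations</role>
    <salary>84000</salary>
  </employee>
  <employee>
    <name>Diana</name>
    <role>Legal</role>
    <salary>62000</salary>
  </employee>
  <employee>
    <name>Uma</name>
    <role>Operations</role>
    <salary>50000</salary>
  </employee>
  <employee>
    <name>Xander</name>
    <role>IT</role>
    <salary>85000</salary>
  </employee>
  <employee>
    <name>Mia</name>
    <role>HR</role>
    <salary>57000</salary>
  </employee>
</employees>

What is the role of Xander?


Searching for <employee> with <name>Xander</name>
Found at position 4
<role>IT</role>

ANSWER: IT


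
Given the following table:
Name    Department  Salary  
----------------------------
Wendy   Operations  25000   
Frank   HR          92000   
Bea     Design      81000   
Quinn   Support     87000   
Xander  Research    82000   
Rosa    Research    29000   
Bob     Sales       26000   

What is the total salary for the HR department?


HR department members:
  Frank: 92000
Total = 92000 = 92000

ANSWER: 92000


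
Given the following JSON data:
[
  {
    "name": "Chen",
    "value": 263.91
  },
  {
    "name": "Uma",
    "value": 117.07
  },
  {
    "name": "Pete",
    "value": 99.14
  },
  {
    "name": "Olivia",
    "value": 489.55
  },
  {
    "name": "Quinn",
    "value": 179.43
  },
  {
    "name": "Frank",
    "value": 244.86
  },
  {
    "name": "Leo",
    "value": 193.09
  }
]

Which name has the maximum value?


Comparing values:
  Chen: 263.91
  Uma: 117.07
  Pete: 99.14
  Olivia: 489.55
  Quinn: 179.43
  Frank: 244.86
  Leo: 193.09
Maximum: Olivia (489.55)

ANSWER: Olivia


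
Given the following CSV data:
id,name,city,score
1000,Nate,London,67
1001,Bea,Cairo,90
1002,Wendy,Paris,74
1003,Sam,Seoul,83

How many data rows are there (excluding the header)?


Counting rows (excluding header):
Header: id,name,city,score
Data rows: 4

ANSWER: 4


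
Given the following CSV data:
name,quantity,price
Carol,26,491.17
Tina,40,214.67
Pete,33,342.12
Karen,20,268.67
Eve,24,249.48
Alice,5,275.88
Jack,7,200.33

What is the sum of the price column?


Values in 'price' column:
  Row 1: 491.17
  Row 2: 214.67
  Row 3: 342.12
  Row 4: 268.67
  Row 5: 249.48
  Row 6: 275.88
  Row 7: 200.33
Sum = 491.17 + 214.67 + 342.12 + 268.67 + 249.48 + 275.88 + 200.33 = 2042.32

ANSWER: 2042.32


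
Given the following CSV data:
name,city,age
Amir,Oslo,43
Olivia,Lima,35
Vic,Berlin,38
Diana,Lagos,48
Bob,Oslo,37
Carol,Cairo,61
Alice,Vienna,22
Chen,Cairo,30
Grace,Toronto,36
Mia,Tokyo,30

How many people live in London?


Scanning city column for 'London':
Total matches: 0

ANSWER: 0


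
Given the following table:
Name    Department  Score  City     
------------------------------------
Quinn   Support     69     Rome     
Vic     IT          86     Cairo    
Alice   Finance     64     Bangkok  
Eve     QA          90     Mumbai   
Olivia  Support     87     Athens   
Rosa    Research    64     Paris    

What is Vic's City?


Row 2: Vic
City = Cairo

ANSWER: Cairo


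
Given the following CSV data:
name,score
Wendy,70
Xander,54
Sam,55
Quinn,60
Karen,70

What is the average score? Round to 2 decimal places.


Scores: 70, 54, 55, 60, 70
Sum = 309
Count = 5
Average = 309 / 5 = 61.80

ANSWER: 61.80


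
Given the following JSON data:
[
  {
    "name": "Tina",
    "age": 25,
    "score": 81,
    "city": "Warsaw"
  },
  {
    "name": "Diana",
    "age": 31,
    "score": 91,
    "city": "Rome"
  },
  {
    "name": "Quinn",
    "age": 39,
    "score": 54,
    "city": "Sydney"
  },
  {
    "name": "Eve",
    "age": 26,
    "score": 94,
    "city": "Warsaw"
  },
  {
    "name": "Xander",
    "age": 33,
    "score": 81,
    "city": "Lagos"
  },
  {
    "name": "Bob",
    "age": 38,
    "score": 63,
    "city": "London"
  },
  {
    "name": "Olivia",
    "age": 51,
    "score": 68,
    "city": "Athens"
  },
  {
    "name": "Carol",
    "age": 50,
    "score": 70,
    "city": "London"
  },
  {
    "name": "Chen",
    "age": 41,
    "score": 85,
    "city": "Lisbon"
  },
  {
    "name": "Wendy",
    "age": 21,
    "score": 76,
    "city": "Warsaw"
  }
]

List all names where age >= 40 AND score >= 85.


Checking both conditions:
  Tina (age=25, score=81) -> no
  Diana (age=31, score=91) -> no
  Quinn (age=39, score=54) -> no
  Eve (age=26, score=94) -> no
  Xander (age=33, score=81) -> no
  Bob (age=38, score=63) -> no
  Olivia (age=51, score=68) -> no
  Carol (age=50, score=70) -> no
  Chen (age=41, score=85) -> YES
  Wendy (age=21, score=76) -> no


ANSWER: Chen


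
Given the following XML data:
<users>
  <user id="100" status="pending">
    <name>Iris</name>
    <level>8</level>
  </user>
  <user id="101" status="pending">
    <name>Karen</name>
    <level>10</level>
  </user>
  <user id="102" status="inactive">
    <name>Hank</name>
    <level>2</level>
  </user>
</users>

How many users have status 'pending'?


Counting users with status='pending':
  Iris (id=100) -> MATCH
  Karen (id=101) -> MATCH
Count: 2

ANSWER: 2


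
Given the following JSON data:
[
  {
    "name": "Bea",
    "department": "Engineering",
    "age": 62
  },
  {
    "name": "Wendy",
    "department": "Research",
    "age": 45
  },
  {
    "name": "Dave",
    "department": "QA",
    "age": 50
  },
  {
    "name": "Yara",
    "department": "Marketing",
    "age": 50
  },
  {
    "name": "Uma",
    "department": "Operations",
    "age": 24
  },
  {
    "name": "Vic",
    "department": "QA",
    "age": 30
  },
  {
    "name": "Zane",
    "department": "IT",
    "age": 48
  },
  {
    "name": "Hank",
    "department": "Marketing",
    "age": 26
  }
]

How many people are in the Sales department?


Scanning records for department = Sales
  No matches found
Count: 0

ANSWER: 0


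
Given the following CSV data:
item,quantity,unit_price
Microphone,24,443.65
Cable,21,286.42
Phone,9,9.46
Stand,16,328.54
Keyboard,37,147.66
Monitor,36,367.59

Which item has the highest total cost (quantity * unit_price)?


Computing row totals:
  Microphone: 10647.6
  Cable: 6014.82
  Phone: 85.14
  Stand: 5256.64
  Keyboard: 5463.42
  Monitor: 13233.24
Maximum: Monitor (13233.24)

ANSWER: Monitor


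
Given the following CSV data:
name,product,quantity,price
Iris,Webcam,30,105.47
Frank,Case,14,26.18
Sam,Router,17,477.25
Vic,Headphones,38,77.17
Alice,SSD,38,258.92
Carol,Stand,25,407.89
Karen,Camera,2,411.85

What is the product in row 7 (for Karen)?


Row 7: Karen
Column 'product' = Camera

ANSWER: Camera


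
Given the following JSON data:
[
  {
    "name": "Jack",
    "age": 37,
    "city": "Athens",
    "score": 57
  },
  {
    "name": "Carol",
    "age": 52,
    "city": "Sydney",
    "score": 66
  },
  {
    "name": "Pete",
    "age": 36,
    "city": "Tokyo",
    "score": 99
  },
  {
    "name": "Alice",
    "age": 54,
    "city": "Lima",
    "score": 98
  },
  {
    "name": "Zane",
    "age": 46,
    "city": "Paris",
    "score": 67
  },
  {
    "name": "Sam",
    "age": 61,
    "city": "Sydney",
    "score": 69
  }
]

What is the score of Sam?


Looking up record where name = Sam
Record index: 5
Field 'score' = 69

ANSWER: 69


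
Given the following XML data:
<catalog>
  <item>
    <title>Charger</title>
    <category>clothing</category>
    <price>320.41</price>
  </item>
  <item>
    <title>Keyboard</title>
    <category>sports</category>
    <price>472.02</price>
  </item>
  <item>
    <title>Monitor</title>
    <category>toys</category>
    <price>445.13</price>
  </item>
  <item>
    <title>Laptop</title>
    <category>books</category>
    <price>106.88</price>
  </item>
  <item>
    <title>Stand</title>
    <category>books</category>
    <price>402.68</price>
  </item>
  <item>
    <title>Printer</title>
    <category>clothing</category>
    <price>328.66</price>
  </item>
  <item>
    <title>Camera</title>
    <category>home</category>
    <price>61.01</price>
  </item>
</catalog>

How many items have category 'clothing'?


Scanning <item> elements for <category>clothing</category>:
  Item 1: Charger -> MATCH
  Item 6: Printer -> MATCH
Count: 2

ANSWER: 2


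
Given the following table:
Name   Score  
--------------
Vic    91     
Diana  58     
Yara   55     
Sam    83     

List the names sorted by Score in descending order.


Sorting by Score (descending):
  Vic: 91
  Sam: 83
  Diana: 58
  Yara: 55


ANSWER: Vic, Sam, Diana, Yara


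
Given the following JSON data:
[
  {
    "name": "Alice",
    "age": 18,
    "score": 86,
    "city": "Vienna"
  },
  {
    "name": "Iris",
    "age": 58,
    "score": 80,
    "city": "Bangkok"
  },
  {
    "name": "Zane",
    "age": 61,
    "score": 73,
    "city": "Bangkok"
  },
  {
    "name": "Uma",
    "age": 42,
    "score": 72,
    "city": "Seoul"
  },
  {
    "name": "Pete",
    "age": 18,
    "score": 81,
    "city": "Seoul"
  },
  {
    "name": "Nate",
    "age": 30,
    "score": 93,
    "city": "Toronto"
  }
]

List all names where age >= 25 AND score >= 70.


Checking both conditions:
  Alice (age=18, score=86) -> no
  Iris (age=58, score=80) -> YES
  Zane (age=61, score=73) -> YES
  Uma (age=42, score=72) -> YES
  Pete (age=18, score=81) -> no
  Nate (age=30, score=93) -> YES


ANSWER: Iris, Zane, Uma, Nate


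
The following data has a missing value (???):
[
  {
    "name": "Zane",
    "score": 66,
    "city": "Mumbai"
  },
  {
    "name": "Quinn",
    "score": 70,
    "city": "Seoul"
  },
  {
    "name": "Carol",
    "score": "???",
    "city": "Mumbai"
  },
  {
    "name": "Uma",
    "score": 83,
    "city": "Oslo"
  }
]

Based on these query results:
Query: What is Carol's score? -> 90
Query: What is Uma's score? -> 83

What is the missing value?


The missing value is Carol's score
From query: Carol's score = 90

ANSWER: 90


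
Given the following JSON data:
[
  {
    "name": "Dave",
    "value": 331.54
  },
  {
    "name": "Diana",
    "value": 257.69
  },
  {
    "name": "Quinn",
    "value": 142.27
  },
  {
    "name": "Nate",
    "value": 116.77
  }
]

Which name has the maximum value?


Comparing values:
  Dave: 331.54
  Diana: 257.69
  Quinn: 142.27
  Nate: 116.77
Maximum: Dave (331.54)

ANSWER: Dave


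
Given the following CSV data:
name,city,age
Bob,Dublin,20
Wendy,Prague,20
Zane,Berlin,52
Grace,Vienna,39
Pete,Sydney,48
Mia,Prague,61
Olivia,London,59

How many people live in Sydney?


Scanning city column for 'Sydney':
  Row 5: Pete -> MATCH
Total matches: 1

ANSWER: 1


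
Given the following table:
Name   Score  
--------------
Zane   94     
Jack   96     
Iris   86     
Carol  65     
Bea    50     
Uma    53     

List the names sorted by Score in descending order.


Sorting by Score (descending):
  Jack: 96
  Zane: 94
  Iris: 86
  Carol: 65
  Uma: 53
  Bea: 50


ANSWER: Jack, Zane, Iris, Carol, Uma, Bea


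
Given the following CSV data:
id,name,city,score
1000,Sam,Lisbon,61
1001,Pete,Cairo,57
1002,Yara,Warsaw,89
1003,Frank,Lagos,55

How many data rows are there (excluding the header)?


Counting rows (excluding header):
Header: id,name,city,score
Data rows: 4

ANSWER: 4


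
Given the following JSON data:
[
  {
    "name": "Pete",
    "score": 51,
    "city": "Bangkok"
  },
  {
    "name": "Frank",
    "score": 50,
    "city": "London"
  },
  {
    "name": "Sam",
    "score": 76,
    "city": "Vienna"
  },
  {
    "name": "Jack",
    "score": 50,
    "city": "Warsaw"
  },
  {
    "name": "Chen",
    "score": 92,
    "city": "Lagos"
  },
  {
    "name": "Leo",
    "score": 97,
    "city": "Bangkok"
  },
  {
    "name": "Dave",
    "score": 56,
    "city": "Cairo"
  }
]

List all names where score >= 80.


Filtering records where score >= 80:
  Pete (score=51) -> no
  Frank (score=50) -> no
  Sam (score=76) -> no
  Jack (score=50) -> no
  Chen (score=92) -> YES
  Leo (score=97) -> YES
  Dave (score=56) -> no


ANSWER: Chen, Leo


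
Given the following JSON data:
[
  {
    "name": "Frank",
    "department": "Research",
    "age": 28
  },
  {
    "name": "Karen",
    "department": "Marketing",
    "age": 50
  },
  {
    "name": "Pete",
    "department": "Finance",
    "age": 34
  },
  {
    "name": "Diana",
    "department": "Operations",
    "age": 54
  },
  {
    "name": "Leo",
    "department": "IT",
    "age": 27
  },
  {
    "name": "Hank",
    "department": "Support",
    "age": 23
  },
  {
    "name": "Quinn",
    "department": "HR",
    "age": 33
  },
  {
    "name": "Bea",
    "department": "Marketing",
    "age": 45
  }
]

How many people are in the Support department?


Scanning records for department = Support
  Record 5: Hank
Count: 1

ANSWER: 1


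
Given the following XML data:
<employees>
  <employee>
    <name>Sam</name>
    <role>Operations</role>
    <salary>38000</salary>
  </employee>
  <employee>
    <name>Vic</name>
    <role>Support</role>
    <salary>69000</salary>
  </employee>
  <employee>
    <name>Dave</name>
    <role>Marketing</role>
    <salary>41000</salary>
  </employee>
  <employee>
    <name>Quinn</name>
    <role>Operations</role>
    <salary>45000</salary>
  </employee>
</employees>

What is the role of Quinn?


Searching for <employee> with <name>Quinn</name>
Found at position 4
<role>Operations</role>

ANSWER: Operations


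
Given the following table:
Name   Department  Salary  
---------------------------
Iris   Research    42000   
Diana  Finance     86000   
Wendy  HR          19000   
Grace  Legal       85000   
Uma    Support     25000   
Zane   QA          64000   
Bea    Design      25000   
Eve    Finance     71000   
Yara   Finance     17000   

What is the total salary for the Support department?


Support department members:
  Uma: 25000
Total = 25000 = 25000

ANSWER: 25000


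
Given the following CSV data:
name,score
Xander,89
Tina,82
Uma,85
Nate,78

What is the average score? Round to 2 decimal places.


Scores: 89, 82, 85, 78
Sum = 334
Count = 4
Average = 334 / 4 = 83.50

ANSWER: 83.50


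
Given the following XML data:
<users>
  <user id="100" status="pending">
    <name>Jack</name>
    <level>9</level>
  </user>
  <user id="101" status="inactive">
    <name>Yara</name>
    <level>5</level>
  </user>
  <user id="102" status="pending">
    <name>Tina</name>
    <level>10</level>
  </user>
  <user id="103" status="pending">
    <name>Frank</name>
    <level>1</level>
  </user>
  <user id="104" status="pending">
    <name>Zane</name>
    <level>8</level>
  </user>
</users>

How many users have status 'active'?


Counting users with status='active':
Count: 0

ANSWER: 0


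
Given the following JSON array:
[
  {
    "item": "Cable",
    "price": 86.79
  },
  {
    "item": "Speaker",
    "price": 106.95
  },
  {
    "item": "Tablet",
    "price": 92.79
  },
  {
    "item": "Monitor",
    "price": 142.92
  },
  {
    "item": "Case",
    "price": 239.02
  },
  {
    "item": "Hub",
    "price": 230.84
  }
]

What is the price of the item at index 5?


Array index 5 -> Hub
price = 230.84

ANSWER: 230.84


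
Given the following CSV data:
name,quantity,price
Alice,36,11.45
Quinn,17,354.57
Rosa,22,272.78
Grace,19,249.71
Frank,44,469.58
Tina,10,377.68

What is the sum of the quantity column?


Values in 'quantity' column:
  Row 1: 36
  Row 2: 17
  Row 3: 22
  Row 4: 19
  Row 5: 44
  Row 6: 10
Sum = 36 + 17 + 22 + 19 + 44 + 10 = 148

ANSWER: 148


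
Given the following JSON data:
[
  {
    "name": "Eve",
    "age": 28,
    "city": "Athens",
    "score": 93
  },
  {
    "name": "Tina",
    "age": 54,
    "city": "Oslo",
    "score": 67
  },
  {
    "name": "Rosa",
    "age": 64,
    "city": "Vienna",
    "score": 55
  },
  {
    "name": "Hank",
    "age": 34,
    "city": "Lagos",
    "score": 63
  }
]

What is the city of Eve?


Looking up record where name = Eve
Record index: 0
Field 'city' = Athens

ANSWER: Athens


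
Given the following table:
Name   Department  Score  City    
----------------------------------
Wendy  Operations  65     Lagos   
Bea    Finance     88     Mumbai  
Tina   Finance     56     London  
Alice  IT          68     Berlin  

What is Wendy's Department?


Row 1: Wendy
Department = Operations

ANSWER: Operations


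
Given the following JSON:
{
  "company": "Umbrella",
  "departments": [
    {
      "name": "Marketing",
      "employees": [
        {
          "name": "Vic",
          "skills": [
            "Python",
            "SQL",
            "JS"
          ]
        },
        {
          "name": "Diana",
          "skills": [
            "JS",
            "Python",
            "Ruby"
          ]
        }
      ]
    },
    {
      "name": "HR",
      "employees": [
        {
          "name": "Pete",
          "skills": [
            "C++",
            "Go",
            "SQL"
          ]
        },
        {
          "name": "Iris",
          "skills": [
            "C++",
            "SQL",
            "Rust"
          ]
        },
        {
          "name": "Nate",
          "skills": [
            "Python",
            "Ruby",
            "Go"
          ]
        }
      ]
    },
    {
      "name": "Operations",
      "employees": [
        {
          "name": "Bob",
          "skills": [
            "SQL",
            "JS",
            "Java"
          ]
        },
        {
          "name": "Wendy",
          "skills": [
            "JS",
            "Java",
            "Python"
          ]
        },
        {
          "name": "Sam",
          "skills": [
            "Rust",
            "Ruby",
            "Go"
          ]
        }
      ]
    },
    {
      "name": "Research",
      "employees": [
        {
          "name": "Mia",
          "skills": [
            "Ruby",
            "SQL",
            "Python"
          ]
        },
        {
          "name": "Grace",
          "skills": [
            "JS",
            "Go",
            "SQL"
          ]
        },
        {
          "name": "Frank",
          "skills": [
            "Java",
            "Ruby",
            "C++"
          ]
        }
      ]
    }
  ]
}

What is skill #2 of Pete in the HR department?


Path: departments[1].employees[0].skills[1]
Value: Go

ANSWER: Go


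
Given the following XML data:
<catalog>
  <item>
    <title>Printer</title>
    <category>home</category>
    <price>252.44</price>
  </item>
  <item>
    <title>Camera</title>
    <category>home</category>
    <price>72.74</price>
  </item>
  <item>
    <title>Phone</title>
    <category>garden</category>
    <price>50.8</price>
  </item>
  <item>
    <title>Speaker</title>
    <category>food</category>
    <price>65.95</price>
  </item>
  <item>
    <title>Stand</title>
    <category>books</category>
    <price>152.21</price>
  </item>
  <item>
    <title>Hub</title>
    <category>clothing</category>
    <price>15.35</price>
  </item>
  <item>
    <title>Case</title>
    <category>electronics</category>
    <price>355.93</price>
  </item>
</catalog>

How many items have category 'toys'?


Scanning <item> elements for <category>toys</category>:
Count: 0

ANSWER: 0


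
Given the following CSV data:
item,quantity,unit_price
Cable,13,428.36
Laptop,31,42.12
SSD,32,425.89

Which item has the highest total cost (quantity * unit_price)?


Computing row totals:
  Cable: 5568.68
  Laptop: 1305.72
  SSD: 13628.48
Maximum: SSD (13628.48)

ANSWER: SSD


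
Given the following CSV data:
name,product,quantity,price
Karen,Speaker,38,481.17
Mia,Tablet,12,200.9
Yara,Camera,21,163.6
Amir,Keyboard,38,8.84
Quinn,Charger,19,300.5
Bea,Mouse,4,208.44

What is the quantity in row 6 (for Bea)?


Row 6: Bea
Column 'quantity' = 4

ANSWER: 4


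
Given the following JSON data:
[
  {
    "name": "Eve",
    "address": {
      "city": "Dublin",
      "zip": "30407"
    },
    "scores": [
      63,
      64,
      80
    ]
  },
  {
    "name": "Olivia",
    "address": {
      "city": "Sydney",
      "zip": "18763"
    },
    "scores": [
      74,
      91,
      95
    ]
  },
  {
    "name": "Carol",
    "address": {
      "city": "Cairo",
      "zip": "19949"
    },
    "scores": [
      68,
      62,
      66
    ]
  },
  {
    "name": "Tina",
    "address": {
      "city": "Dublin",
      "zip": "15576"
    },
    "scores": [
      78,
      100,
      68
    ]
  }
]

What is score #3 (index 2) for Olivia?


Path: records[1].scores[2]
Value: 95

ANSWER: 95


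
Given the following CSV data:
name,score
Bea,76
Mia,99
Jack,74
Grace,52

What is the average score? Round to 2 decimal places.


Scores: 76, 99, 74, 52
Sum = 301
Count = 4
Average = 301 / 4 = 75.25

ANSWER: 75.25


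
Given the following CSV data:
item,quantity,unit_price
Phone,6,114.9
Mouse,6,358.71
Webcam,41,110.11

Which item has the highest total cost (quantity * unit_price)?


Computing row totals:
  Phone: 689.4
  Mouse: 2152.26
  Webcam: 4514.51
Maximum: Webcam (4514.51)

ANSWER: Webcam


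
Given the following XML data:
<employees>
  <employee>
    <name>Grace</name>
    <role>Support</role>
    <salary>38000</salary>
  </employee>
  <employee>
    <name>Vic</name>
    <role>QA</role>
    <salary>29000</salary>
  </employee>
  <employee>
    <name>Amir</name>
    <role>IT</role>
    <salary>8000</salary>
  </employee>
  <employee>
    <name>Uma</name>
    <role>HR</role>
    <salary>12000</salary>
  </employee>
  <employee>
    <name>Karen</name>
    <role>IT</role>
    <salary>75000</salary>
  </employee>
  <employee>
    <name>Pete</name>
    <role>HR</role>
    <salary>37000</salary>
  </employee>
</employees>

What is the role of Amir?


Searching for <employee> with <name>Amir</name>
Found at position 3
<role>IT</role>

ANSWER: IT


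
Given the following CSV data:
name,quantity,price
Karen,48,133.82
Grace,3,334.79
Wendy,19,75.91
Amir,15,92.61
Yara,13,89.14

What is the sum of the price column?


Values in 'price' column:
  Row 1: 133.82
  Row 2: 334.79
  Row 3: 75.91
  Row 4: 92.61
  Row 5: 89.14
Sum = 133.82 + 334.79 + 75.91 + 92.61 + 89.14 = 726.27

ANSWER: 726.27


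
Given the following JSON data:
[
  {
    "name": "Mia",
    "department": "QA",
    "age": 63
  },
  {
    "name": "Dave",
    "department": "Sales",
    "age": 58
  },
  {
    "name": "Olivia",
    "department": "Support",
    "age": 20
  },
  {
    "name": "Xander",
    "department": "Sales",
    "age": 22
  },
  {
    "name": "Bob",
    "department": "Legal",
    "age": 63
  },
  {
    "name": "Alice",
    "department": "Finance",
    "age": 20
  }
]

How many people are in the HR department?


Scanning records for department = HR
  No matches found
Count: 0

ANSWER: 0


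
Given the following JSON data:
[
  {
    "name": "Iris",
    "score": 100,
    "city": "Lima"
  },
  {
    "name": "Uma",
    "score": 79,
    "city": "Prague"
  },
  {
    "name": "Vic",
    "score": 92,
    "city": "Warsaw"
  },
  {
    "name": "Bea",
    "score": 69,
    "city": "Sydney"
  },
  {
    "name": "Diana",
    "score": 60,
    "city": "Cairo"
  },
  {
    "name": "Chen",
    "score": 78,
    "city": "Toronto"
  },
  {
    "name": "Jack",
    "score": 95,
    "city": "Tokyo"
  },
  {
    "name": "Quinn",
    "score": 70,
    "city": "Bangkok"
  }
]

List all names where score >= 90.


Filtering records where score >= 90:
  Iris (score=100) -> YES
  Uma (score=79) -> no
  Vic (score=92) -> YES
  Bea (score=69) -> no
  Diana (score=60) -> no
  Chen (score=78) -> no
  Jack (score=95) -> YES
  Quinn (score=70) -> no


ANSWER: Iris, Vic, Jack


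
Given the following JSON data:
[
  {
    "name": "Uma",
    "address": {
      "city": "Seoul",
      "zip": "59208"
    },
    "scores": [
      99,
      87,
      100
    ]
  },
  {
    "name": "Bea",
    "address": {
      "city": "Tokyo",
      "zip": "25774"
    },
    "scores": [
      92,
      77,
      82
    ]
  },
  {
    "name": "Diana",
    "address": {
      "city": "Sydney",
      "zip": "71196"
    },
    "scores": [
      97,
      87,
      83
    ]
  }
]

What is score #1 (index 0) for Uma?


Path: records[0].scores[0]
Value: 99

ANSWER: 99


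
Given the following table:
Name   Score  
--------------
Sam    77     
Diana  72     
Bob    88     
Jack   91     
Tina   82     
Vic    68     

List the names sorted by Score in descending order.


Sorting by Score (descending):
  Jack: 91
  Bob: 88
  Tina: 82
  Sam: 77
  Diana: 72
  Vic: 68


ANSWER: Jack, Bob, Tina, Sam, Diana, Vic


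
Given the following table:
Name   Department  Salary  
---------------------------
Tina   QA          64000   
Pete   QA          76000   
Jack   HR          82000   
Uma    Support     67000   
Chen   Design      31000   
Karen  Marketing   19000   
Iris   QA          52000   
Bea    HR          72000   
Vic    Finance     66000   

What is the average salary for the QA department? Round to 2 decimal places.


QA department members:
  Tina: 64000
  Pete: 76000
  Iris: 52000
Sum = 192000
Count = 3
Average = 192000 / 3 = 64000.00

ANSWER: 64000.00


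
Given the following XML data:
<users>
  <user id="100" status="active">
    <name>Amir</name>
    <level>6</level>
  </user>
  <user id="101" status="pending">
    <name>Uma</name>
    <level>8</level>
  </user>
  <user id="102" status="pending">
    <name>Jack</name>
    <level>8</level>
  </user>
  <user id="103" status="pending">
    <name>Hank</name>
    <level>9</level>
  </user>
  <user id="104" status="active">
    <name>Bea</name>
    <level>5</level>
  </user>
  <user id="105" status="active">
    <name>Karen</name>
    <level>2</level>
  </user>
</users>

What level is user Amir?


Finding user: Amir
<level>6</level>

ANSWER: 6


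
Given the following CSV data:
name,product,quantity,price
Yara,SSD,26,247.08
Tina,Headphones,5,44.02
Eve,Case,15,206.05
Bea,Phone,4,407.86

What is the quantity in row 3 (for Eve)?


Row 3: Eve
Column 'quantity' = 15

ANSWER: 15


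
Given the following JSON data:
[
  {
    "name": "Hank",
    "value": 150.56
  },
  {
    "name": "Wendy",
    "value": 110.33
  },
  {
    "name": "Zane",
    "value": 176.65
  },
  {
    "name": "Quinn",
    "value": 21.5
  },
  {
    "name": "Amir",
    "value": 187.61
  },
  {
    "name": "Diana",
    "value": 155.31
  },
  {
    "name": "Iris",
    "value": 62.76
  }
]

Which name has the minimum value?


Comparing values:
  Hank: 150.56
  Wendy: 110.33
  Zane: 176.65
  Quinn: 21.5
  Amir: 187.61
  Diana: 155.31
  Iris: 62.76
Minimum: Quinn (21.5)

ANSWER: Quinn


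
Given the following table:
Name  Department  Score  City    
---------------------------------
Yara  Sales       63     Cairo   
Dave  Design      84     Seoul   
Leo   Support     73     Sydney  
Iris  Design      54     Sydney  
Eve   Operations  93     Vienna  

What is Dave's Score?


Row 2: Dave
Score = 84

ANSWER: 84


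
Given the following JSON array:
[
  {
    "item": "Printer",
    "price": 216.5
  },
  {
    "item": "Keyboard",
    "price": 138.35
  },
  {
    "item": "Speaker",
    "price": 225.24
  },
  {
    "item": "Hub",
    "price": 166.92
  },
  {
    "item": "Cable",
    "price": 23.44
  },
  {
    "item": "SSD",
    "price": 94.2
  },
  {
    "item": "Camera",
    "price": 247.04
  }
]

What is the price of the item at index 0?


Array index 0 -> Printer
price = 216.5

ANSWER: 216.5


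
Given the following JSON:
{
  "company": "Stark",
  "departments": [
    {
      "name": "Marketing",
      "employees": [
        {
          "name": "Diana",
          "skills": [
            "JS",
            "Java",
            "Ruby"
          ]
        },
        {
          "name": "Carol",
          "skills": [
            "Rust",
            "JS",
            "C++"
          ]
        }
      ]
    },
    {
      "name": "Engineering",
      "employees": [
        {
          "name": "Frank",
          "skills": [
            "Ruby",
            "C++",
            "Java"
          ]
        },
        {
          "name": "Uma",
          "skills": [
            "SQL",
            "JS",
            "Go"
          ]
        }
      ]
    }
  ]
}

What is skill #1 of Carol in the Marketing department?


Path: departments[0].employees[1].skills[0]
Value: Rust

ANSWER: Rust


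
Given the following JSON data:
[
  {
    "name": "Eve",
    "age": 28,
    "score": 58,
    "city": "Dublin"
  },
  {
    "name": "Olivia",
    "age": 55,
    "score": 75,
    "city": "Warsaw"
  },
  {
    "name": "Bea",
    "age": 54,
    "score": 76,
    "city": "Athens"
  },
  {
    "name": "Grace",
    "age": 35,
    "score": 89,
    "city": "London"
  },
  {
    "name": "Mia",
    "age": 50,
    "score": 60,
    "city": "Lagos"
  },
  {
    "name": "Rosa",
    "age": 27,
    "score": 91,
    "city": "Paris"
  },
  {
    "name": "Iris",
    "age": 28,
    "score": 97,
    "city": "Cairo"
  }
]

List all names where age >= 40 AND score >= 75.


Checking both conditions:
  Eve (age=28, score=58) -> no
  Olivia (age=55, score=75) -> YES
  Bea (age=54, score=76) -> YES
  Grace (age=35, score=89) -> no
  Mia (age=50, score=60) -> no
  Rosa (age=27, score=91) -> no
  Iris (age=28, score=97) -> no


ANSWER: Olivia, Bea


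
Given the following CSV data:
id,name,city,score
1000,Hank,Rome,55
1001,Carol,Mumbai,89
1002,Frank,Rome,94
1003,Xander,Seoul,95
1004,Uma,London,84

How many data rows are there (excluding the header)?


Counting rows (excluding header):
Header: id,name,city,score
Data rows: 5

ANSWER: 5


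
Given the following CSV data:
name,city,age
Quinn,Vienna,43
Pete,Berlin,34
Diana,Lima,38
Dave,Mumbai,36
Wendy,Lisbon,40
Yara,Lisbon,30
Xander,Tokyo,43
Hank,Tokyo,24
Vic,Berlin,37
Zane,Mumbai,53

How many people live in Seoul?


Scanning city column for 'Seoul':
Total matches: 0

ANSWER: 0


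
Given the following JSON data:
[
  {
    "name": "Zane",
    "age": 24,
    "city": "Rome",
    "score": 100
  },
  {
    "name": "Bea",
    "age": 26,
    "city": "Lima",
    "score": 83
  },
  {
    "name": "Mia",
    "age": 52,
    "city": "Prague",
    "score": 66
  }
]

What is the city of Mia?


Looking up record where name = Mia
Record index: 2
Field 'city' = Prague

ANSWER: Prague


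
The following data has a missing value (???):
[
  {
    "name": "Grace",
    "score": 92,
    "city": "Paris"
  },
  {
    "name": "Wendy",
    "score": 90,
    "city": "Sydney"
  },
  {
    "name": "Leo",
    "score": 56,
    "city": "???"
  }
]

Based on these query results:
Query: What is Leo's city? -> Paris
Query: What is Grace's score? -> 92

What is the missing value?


The missing value is Leo's city
From query: Leo's city = Paris

ANSWER: Paris


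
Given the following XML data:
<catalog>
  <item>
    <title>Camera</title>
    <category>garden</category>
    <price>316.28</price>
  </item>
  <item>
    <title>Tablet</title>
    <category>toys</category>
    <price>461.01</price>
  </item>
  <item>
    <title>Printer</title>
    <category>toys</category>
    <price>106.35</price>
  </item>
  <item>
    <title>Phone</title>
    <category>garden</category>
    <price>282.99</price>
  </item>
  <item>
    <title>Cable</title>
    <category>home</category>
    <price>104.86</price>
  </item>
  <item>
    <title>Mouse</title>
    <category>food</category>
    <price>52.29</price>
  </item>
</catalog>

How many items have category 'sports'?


Scanning <item> elements for <category>sports</category>:
Count: 0

ANSWER: 0


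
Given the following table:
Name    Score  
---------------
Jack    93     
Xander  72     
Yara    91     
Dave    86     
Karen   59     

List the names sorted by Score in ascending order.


Sorting by Score (ascending):
  Karen: 59
  Xander: 72
  Dave: 86
  Yara: 91
  Jack: 93


ANSWER: Karen, Xander, Dave, Yara, Jack


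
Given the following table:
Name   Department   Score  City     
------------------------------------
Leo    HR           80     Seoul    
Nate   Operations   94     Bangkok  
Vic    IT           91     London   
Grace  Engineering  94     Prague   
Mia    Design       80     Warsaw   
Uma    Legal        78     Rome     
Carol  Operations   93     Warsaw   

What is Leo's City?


Row 1: Leo
City = Seoul

ANSWER: Seoul


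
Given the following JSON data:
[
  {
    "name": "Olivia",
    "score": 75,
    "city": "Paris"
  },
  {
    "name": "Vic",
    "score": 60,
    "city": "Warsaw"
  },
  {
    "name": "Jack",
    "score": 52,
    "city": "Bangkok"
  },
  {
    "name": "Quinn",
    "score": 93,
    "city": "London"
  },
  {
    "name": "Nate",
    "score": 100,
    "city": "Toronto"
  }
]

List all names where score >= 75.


Filtering records where score >= 75:
  Olivia (score=75) -> YES
  Vic (score=60) -> no
  Jack (score=52) -> no
  Quinn (score=93) -> YES
  Nate (score=100) -> YES


ANSWER: Olivia, Quinn, Nate


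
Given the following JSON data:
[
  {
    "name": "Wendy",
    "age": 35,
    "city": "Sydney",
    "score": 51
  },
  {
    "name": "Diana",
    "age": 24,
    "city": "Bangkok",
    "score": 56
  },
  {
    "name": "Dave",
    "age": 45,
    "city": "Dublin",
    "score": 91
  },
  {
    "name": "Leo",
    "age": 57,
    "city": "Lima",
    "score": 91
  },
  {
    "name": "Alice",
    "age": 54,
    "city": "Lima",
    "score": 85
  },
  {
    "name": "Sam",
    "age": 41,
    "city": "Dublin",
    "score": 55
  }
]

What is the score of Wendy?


Looking up record where name = Wendy
Record index: 0
Field 'score' = 51

ANSWER: 51


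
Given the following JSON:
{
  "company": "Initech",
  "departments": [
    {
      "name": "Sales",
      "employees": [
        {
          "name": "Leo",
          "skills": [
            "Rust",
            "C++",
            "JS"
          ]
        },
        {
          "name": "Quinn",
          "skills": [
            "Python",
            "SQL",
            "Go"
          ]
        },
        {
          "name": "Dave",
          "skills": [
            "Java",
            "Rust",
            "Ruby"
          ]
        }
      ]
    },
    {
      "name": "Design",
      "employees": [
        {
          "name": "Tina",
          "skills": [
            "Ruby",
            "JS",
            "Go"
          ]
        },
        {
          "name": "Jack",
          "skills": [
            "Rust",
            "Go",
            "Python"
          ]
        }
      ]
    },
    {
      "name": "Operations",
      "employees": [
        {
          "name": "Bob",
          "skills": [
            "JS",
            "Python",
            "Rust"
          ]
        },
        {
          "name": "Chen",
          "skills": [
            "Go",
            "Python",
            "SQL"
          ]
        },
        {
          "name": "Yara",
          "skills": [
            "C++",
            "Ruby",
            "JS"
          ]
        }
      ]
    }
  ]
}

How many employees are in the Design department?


Path: departments[1].employees
Count: 2

ANSWER: 2


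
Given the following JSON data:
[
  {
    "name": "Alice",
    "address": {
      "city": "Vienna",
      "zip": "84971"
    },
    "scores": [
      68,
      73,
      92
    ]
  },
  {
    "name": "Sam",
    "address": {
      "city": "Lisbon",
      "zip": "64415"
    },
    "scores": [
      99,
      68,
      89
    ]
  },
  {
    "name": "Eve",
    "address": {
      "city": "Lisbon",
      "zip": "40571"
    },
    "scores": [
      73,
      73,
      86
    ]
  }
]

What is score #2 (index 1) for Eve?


Path: records[2].scores[1]
Value: 73

ANSWER: 73


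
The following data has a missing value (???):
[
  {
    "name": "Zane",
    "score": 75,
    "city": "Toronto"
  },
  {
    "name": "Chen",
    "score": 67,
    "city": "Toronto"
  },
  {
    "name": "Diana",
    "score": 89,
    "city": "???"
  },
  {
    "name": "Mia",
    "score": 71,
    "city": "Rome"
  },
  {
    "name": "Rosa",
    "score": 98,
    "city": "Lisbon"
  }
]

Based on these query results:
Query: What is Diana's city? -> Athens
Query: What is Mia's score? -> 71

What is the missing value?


The missing value is Diana's city
From query: Diana's city = Athens

ANSWER: Athens


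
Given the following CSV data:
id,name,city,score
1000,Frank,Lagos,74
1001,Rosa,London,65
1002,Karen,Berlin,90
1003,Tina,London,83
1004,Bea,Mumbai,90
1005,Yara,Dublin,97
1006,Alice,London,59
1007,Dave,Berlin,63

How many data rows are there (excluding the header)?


Counting rows (excluding header):
Header: id,name,city,score
Data rows: 8

ANSWER: 8


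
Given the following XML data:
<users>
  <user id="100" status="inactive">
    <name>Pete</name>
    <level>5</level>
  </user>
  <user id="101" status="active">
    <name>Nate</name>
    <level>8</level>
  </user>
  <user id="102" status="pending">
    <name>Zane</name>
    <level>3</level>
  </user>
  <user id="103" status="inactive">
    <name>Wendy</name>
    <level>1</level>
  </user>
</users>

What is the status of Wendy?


Finding user with name = Wendy
user id="103" status="inactive"

ANSWER: inactive


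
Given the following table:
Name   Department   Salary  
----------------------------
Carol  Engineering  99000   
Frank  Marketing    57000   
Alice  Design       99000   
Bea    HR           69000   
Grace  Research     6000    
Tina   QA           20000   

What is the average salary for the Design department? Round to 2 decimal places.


Design department members:
  Alice: 99000
Sum = 99000
Count = 1
Average = 99000 / 1 = 99000.00

ANSWER: 99000.00


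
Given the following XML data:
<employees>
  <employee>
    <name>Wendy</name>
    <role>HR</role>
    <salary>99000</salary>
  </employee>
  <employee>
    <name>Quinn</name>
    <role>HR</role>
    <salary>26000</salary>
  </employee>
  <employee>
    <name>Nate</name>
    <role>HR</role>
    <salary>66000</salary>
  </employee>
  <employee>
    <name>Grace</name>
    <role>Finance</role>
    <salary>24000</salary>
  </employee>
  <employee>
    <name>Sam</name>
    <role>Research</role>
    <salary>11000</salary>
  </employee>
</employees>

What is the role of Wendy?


Searching for <employee> with <name>Wendy</name>
Found at position 1
<role>HR</role>

ANSWER: HR


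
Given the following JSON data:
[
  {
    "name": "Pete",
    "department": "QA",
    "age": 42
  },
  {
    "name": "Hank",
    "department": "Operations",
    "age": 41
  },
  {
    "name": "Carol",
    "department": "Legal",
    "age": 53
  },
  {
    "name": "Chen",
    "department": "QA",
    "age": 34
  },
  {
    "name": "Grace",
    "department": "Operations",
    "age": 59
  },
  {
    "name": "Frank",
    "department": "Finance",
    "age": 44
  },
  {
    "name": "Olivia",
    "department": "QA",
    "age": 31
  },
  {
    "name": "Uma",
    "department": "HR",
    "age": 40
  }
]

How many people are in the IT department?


Scanning records for department = IT
  No matches found
Count: 0

ANSWER: 0
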